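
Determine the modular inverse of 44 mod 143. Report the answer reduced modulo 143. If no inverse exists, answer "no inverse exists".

Compute gcd(44, 143):
143 = 3·44 + 11
44 = 4·11 + 0
Since gcd = 11 > 1, 44 is not a unit mod 143.

no inverse exists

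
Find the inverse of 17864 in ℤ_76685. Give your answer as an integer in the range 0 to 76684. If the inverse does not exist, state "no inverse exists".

no inverse exists

Compute gcd(17864, 76685):
76685 = 4·17864 + 5229
17864 = 3·5229 + 2177
5229 = 2·2177 + 875
2177 = 2·875 + 427
875 = 2·427 + 21
427 = 20·21 + 7
21 = 3·7 + 0
gcd(17864, 76685) = 7 ≠ 1, so 17864 has no multiplicative inverse modulo 76685.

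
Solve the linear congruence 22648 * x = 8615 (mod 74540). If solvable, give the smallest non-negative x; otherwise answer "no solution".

no solution

gcd(22648, 74540):
74540 = 3×22648 + 6596
22648 = 3×6596 + 2860
6596 = 2×2860 + 876
2860 = 3×876 + 232
876 = 3×232 + 180
232 = 1×180 + 52
180 = 3×52 + 24
52 = 2×24 + 4
24 = 6×4 + 0
gcd = 4, but 4 ∤ 8615, so the congruence has no solution.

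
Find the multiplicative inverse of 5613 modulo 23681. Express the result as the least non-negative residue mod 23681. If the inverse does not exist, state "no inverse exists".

15357

Apply the Euclidean algorithm to 23681 and 5613:
23681 = 4*5613 + 1229
5613 = 4*1229 + 697
1229 = 1*697 + 532
697 = 1*532 + 165
532 = 3*165 + 37
165 = 4*37 + 17
37 = 2*17 + 3
17 = 5*3 + 2
3 = 1*2 + 1
2 = 2*1 + 0
gcd = 1, so the inverse exists. Back-substitute:
1 = 3 − 2
1 = −17 + 6·3
1 = 6·37 − 13·17
1 = −13·165 + 58·37
1 = 58·532 − 187·165
1 = −187·697 + 245·532
1 = 245·1229 − 432·697
1 = −432·5613 + 1973·1229
1 = 1973·23681 − 8324·5613
Hence 5613⁻¹ ≡ -8324 ≡ 15357 (mod 23681).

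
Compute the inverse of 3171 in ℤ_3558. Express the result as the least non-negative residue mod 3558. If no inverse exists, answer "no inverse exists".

no inverse exists

Compute gcd(3171, 3558):
3558 = 1×3171 + 387
3171 = 8×387 + 75
387 = 5×75 + 12
75 = 6×12 + 3
12 = 4×3 + 0
gcd(3171, 3558) = 3 ≠ 1, so 3171 has no multiplicative inverse modulo 3558.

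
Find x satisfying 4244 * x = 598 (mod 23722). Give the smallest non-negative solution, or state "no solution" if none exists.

11509

First find gcd(4244, 23722):
23722 = 5·4244 + 2502
4244 = 1·2502 + 1742
2502 = 1·1742 + 760
1742 = 2·760 + 222
760 = 3·222 + 94
222 = 2·94 + 34
94 = 2·34 + 26
34 = 1·26 + 8
26 = 3·8 + 2
8 = 4·2 + 0
gcd = 2 and 2 | 598, so solutions exist. Divide through by 2: 2122x ≡ 299 (mod 11861).
Now find 2122⁻¹ mod 11861:
11861 = 5·2122 + 1251
2122 = 1·1251 + 871
1251 = 1·871 + 380
871 = 2·380 + 111
380 = 3·111 + 47
111 = 2·47 + 17
47 = 2·17 + 13
17 = 1·13 + 4
13 = 3·4 + 1
4 = 4·1 + 0
Back-substitute:
1 = 13 − 3·4
1 = −3·17 + 4·13
1 = 4·47 − 11·17
1 = −11·111 + 26·47
1 = 26·380 − 89·111
1 = −89·871 + 204·380
1 = 204·1251 − 293·871
1 = −293·2122 + 497·1251
1 = 497·11861 − 2778·2122
So 2122·(-2778) ≡ 1 (mod 11861), i.e. 2122⁻¹ ≡ 9083.
Then x ≡ 9083·299 ≡ 11509 (mod 11861); the smallest non-negative solution is x = 11509.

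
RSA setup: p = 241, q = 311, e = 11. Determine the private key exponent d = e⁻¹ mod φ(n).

20291

φ(n) = (p−1)(q−1) = 240·310 = 74400.
Need d with 11·d ≡ 1 (mod 74400). Apply the extended Euclidean algorithm:
74400 = 6763·11 + 7
11 = 1·7 + 4
7 = 1·4 + 3
4 = 1·3 + 1
3 = 3·1 + 0
Back-substitute:
1 = 4 − 3
1 = −7 + 2·4
1 = 2·11 − 3·7
1 = −3·74400 + 20291·11
So 11·20291 ≡ 1 (mod 74400), hence d = 20291.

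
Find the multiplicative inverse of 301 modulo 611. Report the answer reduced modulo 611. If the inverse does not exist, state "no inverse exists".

475

Run Euclid on (611, 301):
611 = 2×301 + 9
301 = 33×9 + 4
9 = 2×4 + 1
4 = 4×1 + 0
Since gcd(301, 611) = 1, back-substitute to write 1 as a combination:
1 = 9 − 2·4
1 = −2·301 + 67·9
1 = 67·611 − 136·301
So 301·(-136) ≡ 1 (mod 611), and -136 ≡ 475 (mod 611).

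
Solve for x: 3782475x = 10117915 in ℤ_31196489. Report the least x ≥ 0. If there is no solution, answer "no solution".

First find gcd(3782475, 31196489):
31196489 = 8×3782475 + 936689
3782475 = 4×936689 + 35719
936689 = 26×35719 + 7995
35719 = 4×7995 + 3739
7995 = 2×3739 + 517
3739 = 7×517 + 120
517 = 4×120 + 37
120 = 3×37 + 9
37 = 4×9 + 1
9 = 9×1 + 0
gcd = 1, so a unique solution mod 31196489 exists.
Back-substitute for the Bézout coefficients:
1 = 37 − 4·9
1 = −4·120 + 13·37
1 = 13·517 − 56·120
1 = −56·3739 + 405·517
1 = 405·7995 − 866·3739
1 = −866·35719 + 3869·7995
1 = 3869·936689 − 101460·35719
1 = −101460·3782475 + 409709·936689
1 = 409709·31196489 − 3379132·3782475
So 3782475·(-3379132) ≡ 1 (mod 31196489), giving 3782475⁻¹ ≡ 27817357.
x ≡ 3782475⁻¹·10117915 ≡ 27817357·10117915 ≡ 21769770 (mod 31196489).

21769770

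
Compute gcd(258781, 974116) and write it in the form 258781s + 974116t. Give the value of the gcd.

Apply Euclid's algorithm to 974116 and 258781:
974116 = 3×258781 + 197773
258781 = 1×197773 + 61008
197773 = 3×61008 + 14749
61008 = 4×14749 + 2012
14749 = 7×2012 + 665
2012 = 3×665 + 17
665 = 39×17 + 2
17 = 8×2 + 1
2 = 2×1 + 0
gcd(258781, 974116) = 1.
Working backward:
1 = 17 − 8·2
1 = −8·665 + 313·17
1 = 313·2012 − 947·665
1 = −947·14749 + 6942·2012
1 = 6942·61008 − 28715·14749
1 = −28715·197773 + 93087·61008
1 = 93087·258781 − 121802·197773
1 = −121802·974116 + 458493·258781
So 1 = (-121802)·974116 + (458493)·258781.

1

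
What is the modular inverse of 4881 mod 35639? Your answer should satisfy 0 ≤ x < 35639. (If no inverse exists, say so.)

12033

Extended Euclidean algorithm:
35639 = 7·4881 + 1472
4881 = 3·1472 + 465
1472 = 3·465 + 77
465 = 6·77 + 3
77 = 25·3 + 2
3 = 1·2 + 1
2 = 2·1 + 0
Since gcd(4881, 35639) = 1, back-substitute to write 1 as a combination:
1 = 3 − 2
1 = −77 + 26·3
1 = 26·465 − 157·77
1 = −157·1472 + 497·465
1 = 497·4881 − 1648·1472
1 = −1648·35639 + 12033·4881
So 4881·12033 ≡ 1 (mod 35639).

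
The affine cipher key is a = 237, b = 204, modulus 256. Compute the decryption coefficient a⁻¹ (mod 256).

229

Apply the Euclidean algorithm to 256 and 237:
256 = 1·237 + 19
237 = 12·19 + 9
19 = 2·9 + 1
9 = 9·1 + 0
gcd = 1, so the inverse exists. Back-substitute:
1 = 19 − 2·9
1 = −2·237 + 25·19
1 = 25·256 − 27·237
Thus 237·(-27) ≡ 1 (mod 256); reducing, -27 mod 256 = 229.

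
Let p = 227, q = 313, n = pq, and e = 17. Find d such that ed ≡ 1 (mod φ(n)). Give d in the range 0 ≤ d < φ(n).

φ(n) = (p−1)(q−1) = 226·312 = 70512.
Need d with 17·d ≡ 1 (mod 70512). Apply the extended Euclidean algorithm:
70512 = 4147·17 + 13
17 = 1·13 + 4
13 = 3·4 + 1
4 = 4·1 + 0
Back-substitute:
1 = 13 − 3·4
1 = −3·17 + 4·13
1 = 4·70512 − 16591·17
So 17·(-16591) ≡ 1 (mod 70512), hence d ≡ -16591 ≡ 53921 (mod 70512).

53921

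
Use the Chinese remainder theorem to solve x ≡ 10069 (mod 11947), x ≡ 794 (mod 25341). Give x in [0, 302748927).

Write x = 10069 + 11947·k. Then 11947·k ≡ 794 − 10069 ≡ 16066 (mod 25341).
Need 11947⁻¹ mod 25341. Extended Euclid on (25341, 11947):
25341 = 2*11947 + 1447
11947 = 8*1447 + 371
1447 = 3*371 + 334
371 = 1*334 + 37
334 = 9*37 + 1
37 = 37*1 + 0
Back-substitute:
1 = 334 − 9·37
1 = −9·371 + 10·334
1 = 10·1447 − 39·371
1 = −39·11947 + 322·1447
1 = 322·25341 − 683·11947
11947⁻¹ ≡ 24658 (mod 25341), so k ≡ 24658·16066 ≡ 24916 (mod 25341).
x = 10069 + 11947·24916 = 297681521.

297681521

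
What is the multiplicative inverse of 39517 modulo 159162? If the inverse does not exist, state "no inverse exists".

gcd(159162, 39517) by repeated division:
159162 = 4·39517 + 1094
39517 = 36·1094 + 133
1094 = 8·133 + 30
133 = 4·30 + 13
30 = 2·13 + 4
13 = 3·4 + 1
4 = 4·1 + 0
The gcd is 1. Working backward:
1 = 13 − 3·4
1 = −3·30 + 7·13
1 = 7·133 − 31·30
1 = −31·1094 + 255·133
1 = 255·39517 − 9211·1094
1 = −9211·159162 + 37099·39517
So 39517·37099 ≡ 1 (mod 159162).

37099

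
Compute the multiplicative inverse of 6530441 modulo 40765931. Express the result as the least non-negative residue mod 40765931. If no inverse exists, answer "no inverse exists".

31019555

Apply the Euclidean algorithm to 40765931 and 6530441:
40765931 = 6·6530441 + 1583285
6530441 = 4·1583285 + 197301
1583285 = 8·197301 + 4877
197301 = 40·4877 + 2221
4877 = 2·2221 + 435
2221 = 5·435 + 46
435 = 9·46 + 21
46 = 2·21 + 4
21 = 5·4 + 1
4 = 4·1 + 0
The gcd is 1. Working backward:
1 = 21 − 5·4
1 = −5·46 + 11·21
1 = 11·435 − 104·46
1 = −104·2221 + 531·435
1 = 531·4877 − 1166·2221
1 = −1166·197301 + 47171·4877
1 = 47171·1583285 − 378534·197301
1 = −378534·6530441 + 1561307·1583285
1 = 1561307·40765931 − 9746376·6530441
So 6530441·(-9746376) ≡ 1 (mod 40765931), and -9746376 ≡ 31019555 (mod 40765931).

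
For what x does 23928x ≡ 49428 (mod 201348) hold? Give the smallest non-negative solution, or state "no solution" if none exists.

First find gcd(23928, 201348):
201348 = 8×23928 + 9924
23928 = 2×9924 + 4080
9924 = 2×4080 + 1764
4080 = 2×1764 + 552
1764 = 3×552 + 108
552 = 5×108 + 12
108 = 9×12 + 0
gcd = 12 and 12 | 49428, so solutions exist. Divide through by 12: 1994x ≡ 4119 (mod 16779).
Now find 1994⁻¹ mod 16779:
16779 = 8·1994 + 827
1994 = 2·827 + 340
827 = 2·340 + 147
340 = 2·147 + 46
147 = 3·46 + 9
46 = 5·9 + 1
9 = 9·1 + 0
Back-substitute:
1 = 46 − 5·9
1 = −5·147 + 16·46
1 = 16·340 − 37·147
1 = −37·827 + 90·340
1 = 90·1994 − 217·827
1 = −217·16779 + 1826·1994
So 1994⁻¹ ≡ 1826 (mod 16779).
Then x ≡ 1826·4119 ≡ 4302 (mod 16779); the smallest non-negative solution is x = 4302.

4302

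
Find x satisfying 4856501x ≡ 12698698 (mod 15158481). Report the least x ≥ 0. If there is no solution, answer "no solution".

gcd(4856501, 15158481):
15158481 = 3×4856501 + 588978
4856501 = 8×588978 + 144677
588978 = 4×144677 + 10270
144677 = 14×10270 + 897
10270 = 11×897 + 403
897 = 2×403 + 91
403 = 4×91 + 39
91 = 2×39 + 13
39 = 3×13 + 0
gcd = 13, but 13 ∤ 12698698, so the congruence has no solution.

no solution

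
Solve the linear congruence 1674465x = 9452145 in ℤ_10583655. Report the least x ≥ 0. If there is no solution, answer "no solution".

First find gcd(1674465, 10583655):
10583655 = 6·1674465 + 536865
1674465 = 3·536865 + 63870
536865 = 8·63870 + 25905
63870 = 2·25905 + 12060
25905 = 2·12060 + 1785
12060 = 6·1785 + 1350
1785 = 1·1350 + 435
1350 = 3·435 + 45
435 = 9·45 + 30
45 = 1·30 + 15
30 = 2·15 + 0
gcd = 15 and 15 | 9452145, so solutions exist. Divide through by 15: 111631x ≡ 630143 (mod 705577).
Now find 111631⁻¹ mod 705577:
705577 = 6*111631 + 35791
111631 = 3*35791 + 4258
35791 = 8*4258 + 1727
4258 = 2*1727 + 804
1727 = 2*804 + 119
804 = 6*119 + 90
119 = 1*90 + 29
90 = 3*29 + 3
29 = 9*3 + 2
3 = 1*2 + 1
2 = 2*1 + 0
Back-substitute:
1 = 3 − 2
1 = −29 + 10·3
1 = 10·90 − 31·29
1 = −31·119 + 41·90
1 = 41·804 − 277·119
1 = −277·1727 + 595·804
1 = 595·4258 − 1467·1727
1 = −1467·35791 + 12331·4258
1 = 12331·111631 − 38460·35791
1 = −38460·705577 + 243091·111631
So 111631⁻¹ ≡ 243091 (mod 705577).
Then x ≡ 243091·630143 ≡ 619736 (mod 705577); the smallest non-negative solution is x = 619736.

619736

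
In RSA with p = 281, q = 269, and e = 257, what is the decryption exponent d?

56353

φ(n) = (p−1)(q−1) = 280·268 = 75040.
Need d with 257·d ≡ 1 (mod 75040). Apply the extended Euclidean algorithm:
75040 = 291×257 + 253
257 = 1×253 + 4
253 = 63×4 + 1
4 = 4×1 + 0
Back-substitute:
1 = 253 − 63·4
1 = −63·257 + 64·253
1 = 64·75040 − 18687·257
So 257·(-18687) ≡ 1 (mod 75040), hence d ≡ -18687 ≡ 56353 (mod 75040).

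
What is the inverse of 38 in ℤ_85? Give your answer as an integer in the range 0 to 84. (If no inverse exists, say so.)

Extended Euclidean algorithm:
85 = 2×38 + 9
38 = 4×9 + 2
9 = 4×2 + 1
2 = 2×1 + 0
gcd = 1, so the inverse exists. Back-substitute:
1 = 9 − 4·2
1 = −4·38 + 17·9
1 = 17·85 − 38·38
Thus 38·(-38) ≡ 1 (mod 85); reducing, -38 mod 85 = 47.

47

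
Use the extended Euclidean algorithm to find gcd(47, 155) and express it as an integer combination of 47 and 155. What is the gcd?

Apply Euclid's algorithm to 155 and 47:
155 = 3*47 + 14
47 = 3*14 + 5
14 = 2*5 + 4
5 = 1*4 + 1
4 = 4*1 + 0
gcd(47, 155) = 1.
Back-substituting:
1 = 5 − 4
1 = −14 + 3·5
1 = 3·47 − 10·14
1 = −10·155 + 33·47
So 1 = (-10)·155 + (33)·47.

1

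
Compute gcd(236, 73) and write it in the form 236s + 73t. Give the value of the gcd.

Apply Euclid's algorithm to 236 and 73:
236 = 3×73 + 17
73 = 4×17 + 5
17 = 3×5 + 2
5 = 2×2 + 1
2 = 2×1 + 0
gcd(236, 73) = 1.
Working backward:
1 = 5 − 2·2
1 = −2·17 + 7·5
1 = 7·73 − 30·17
1 = −30·236 + 97·73
So 1 = (-30)·236 + (97)·73.

1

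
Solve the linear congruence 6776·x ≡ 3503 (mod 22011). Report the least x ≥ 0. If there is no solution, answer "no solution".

no solution

gcd(6776, 22011):
22011 = 3×6776 + 1683
6776 = 4×1683 + 44
1683 = 38×44 + 11
44 = 4×11 + 0
gcd = 11, but 11 ∤ 3503, so the congruence has no solution.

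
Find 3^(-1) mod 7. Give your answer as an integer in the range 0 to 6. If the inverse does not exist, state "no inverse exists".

Apply the Euclidean algorithm to 7 and 3:
7 = 2×3 + 1
3 = 3×1 + 0
gcd = 1, so the inverse exists. Back-substitute:
1 = 7 − 2·3
Hence 3⁻¹ ≡ -2 ≡ 5 (mod 7).

5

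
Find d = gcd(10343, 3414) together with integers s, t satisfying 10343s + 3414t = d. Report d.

Apply Euclid's algorithm to 10343 and 3414:
10343 = 3×3414 + 101
3414 = 33×101 + 81
101 = 1×81 + 20
81 = 4×20 + 1
20 = 20×1 + 0
gcd(10343, 3414) = 1.
Back-substituting:
1 = 81 − 4·20
1 = −4·101 + 5·81
1 = 5·3414 − 169·101
1 = −169·10343 + 512·3414
So 1 = (-169)·10343 + (512)·3414.

1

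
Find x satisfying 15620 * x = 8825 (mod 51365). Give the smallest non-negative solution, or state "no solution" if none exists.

8192

First find gcd(15620, 51365):
51365 = 3×15620 + 4505
15620 = 3×4505 + 2105
4505 = 2×2105 + 295
2105 = 7×295 + 40
295 = 7×40 + 15
40 = 2×15 + 10
15 = 1×10 + 5
10 = 2×5 + 0
gcd = 5 and 5 | 8825, so solutions exist. Divide through by 5: 3124x ≡ 1765 (mod 10273).
Now find 3124⁻¹ mod 10273:
10273 = 3×3124 + 901
3124 = 3×901 + 421
901 = 2×421 + 59
421 = 7×59 + 8
59 = 7×8 + 3
8 = 2×3 + 2
3 = 1×2 + 1
2 = 2×1 + 0
Back-substitute:
1 = 3 − 2
1 = −8 + 3·3
1 = 3·59 − 22·8
1 = −22·421 + 157·59
1 = 157·901 − 336·421
1 = −336·3124 + 1165·901
1 = 1165·10273 − 3831·3124
So 3124·(-3831) ≡ 1 (mod 10273), i.e. 3124⁻¹ ≡ 6442.
Then x ≡ 6442·1765 ≡ 8192 (mod 10273); the smallest non-negative solution is x = 8192.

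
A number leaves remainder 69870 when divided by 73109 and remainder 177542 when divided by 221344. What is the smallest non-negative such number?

Write x = 69870 + 73109·k. Then 73109·k ≡ 177542 − 69870 ≡ 107672 (mod 221344).
Need 73109⁻¹ mod 221344. Extended Euclid on (221344, 73109):
221344 = 3*73109 + 2017
73109 = 36*2017 + 497
2017 = 4*497 + 29
497 = 17*29 + 4
29 = 7*4 + 1
4 = 4*1 + 0
Back-substitute:
1 = 29 − 7·4
1 = −7·497 + 120·29
1 = 120·2017 − 487·497
1 = −487·73109 + 17652·2017
1 = 17652·221344 − 53443·73109
73109⁻¹ ≡ 167901 (mod 221344), so k ≡ 167901·107672 ≡ 186616 (mod 221344).
x = 69870 + 73109·186616 = 13643379014.

13643379014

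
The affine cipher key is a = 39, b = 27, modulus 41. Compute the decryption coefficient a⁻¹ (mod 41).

20

gcd(41, 39) by repeated division:
41 = 1×39 + 2
39 = 19×2 + 1
2 = 2×1 + 0
gcd = 1, so the inverse exists. Back-substitute:
1 = 39 − 19·2
1 = −19·41 + 20·39
So 39·20 ≡ 1 (mod 41).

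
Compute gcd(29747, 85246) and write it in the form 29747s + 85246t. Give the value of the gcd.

Euclidean algorithm:
85246 = 2×29747 + 25752
29747 = 1×25752 + 3995
25752 = 6×3995 + 1782
3995 = 2×1782 + 431
1782 = 4×431 + 58
431 = 7×58 + 25
58 = 2×25 + 8
25 = 3×8 + 1
8 = 8×1 + 0
gcd(29747, 85246) = 1.
Express as a combination:
1 = 25 − 3·8
1 = −3·58 + 7·25
1 = 7·431 − 52·58
1 = −52·1782 + 215·431
1 = 215·3995 − 482·1782
1 = −482·25752 + 3107·3995
1 = 3107·29747 − 3589·25752
1 = −3589·85246 + 10285·29747
So 1 = (-3589)·85246 + (10285)·29747.

1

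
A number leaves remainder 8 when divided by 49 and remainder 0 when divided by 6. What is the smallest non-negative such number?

Write x = 8 + 49·k. Then 49·k ≡ 0 − 8 ≡ 4 (mod 6).
Need 49⁻¹ mod 6. Extended Euclid on (6, 1):
6 = 6×1 + 0
49⁻¹ ≡ 1 (mod 6), so k ≡ 1·4 ≡ 4 (mod 6).
x = 8 + 49·4 = 204.

204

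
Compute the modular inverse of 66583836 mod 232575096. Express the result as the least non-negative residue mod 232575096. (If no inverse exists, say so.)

no inverse exists

Euclidean algorithm on 232575096, 66583836:
232575096 = 3·66583836 + 32823588
66583836 = 2·32823588 + 936660
32823588 = 35·936660 + 40488
936660 = 23·40488 + 5436
40488 = 7·5436 + 2436
5436 = 2·2436 + 564
2436 = 4·564 + 180
564 = 3·180 + 24
180 = 7·24 + 12
24 = 2·12 + 0
gcd(66583836, 232575096) = 12 ≠ 1, so 66583836 has no multiplicative inverse modulo 232575096.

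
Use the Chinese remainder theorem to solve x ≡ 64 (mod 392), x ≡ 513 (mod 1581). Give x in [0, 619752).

Write x = 64 + 392·k. Then 392·k ≡ 513 − 64 ≡ 449 (mod 1581).
Need 392⁻¹ mod 1581. Extended Euclid on (1581, 392):
1581 = 4×392 + 13
392 = 30×13 + 2
13 = 6×2 + 1
2 = 2×1 + 0
Back-substitute:
1 = 13 − 6·2
1 = −6·392 + 181·13
1 = 181·1581 − 730·392
392⁻¹ ≡ 851 (mod 1581), so k ≡ 851·449 ≡ 1078 (mod 1581).
x = 64 + 392·1078 = 422640.

422640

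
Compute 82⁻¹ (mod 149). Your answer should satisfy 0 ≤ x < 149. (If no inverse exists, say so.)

gcd(149, 82) by repeated division:
149 = 1×82 + 67
82 = 1×67 + 15
67 = 4×15 + 7
15 = 2×7 + 1
7 = 7×1 + 0
Since gcd(82, 149) = 1, back-substitute to write 1 as a combination:
1 = 15 − 2·7
1 = −2·67 + 9·15
1 = 9·82 − 11·67
1 = −11·149 + 20·82
So 82·20 ≡ 1 (mod 149).

20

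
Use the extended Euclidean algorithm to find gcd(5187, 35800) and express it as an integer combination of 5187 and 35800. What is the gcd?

Euclidean algorithm:
35800 = 6*5187 + 4678
5187 = 1*4678 + 509
4678 = 9*509 + 97
509 = 5*97 + 24
97 = 4*24 + 1
24 = 24*1 + 0
gcd(5187, 35800) = 1.
Express as a combination:
1 = 97 − 4·24
1 = −4·509 + 21·97
1 = 21·4678 − 193·509
1 = −193·5187 + 214·4678
1 = 214·35800 − 1477·5187
So 1 = (214)·35800 + (-1477)·5187.

1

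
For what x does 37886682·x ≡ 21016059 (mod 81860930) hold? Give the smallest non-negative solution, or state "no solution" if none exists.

gcd(37886682, 81860930):
81860930 = 2*37886682 + 6087566
37886682 = 6*6087566 + 1361286
6087566 = 4*1361286 + 642422
1361286 = 2*642422 + 76442
642422 = 8*76442 + 30886
76442 = 2*30886 + 14670
30886 = 2*14670 + 1546
14670 = 9*1546 + 756
1546 = 2*756 + 34
756 = 22*34 + 8
34 = 4*8 + 2
8 = 4*2 + 0
gcd = 2, but 2 ∤ 21016059, so the congruence has no solution.

no solution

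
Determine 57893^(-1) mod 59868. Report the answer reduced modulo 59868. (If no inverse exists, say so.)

13853

Run Euclid on (59868, 57893):
59868 = 1·57893 + 1975
57893 = 29·1975 + 618
1975 = 3·618 + 121
618 = 5·121 + 13
121 = 9·13 + 4
13 = 3·4 + 1
4 = 4·1 + 0
gcd = 1, so the inverse exists. Back-substitute:
1 = 13 − 3·4
1 = −3·121 + 28·13
1 = 28·618 − 143·121
1 = −143·1975 + 457·618
1 = 457·57893 − 13396·1975
1 = −13396·59868 + 13853·57893
So 57893·13853 ≡ 1 (mod 59868).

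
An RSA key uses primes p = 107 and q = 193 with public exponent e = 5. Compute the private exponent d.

8141

φ(n) = (p−1)(q−1) = 106·192 = 20352.
Need d with 5·d ≡ 1 (mod 20352). Apply the extended Euclidean algorithm:
20352 = 4070×5 + 2
5 = 2×2 + 1
2 = 2×1 + 0
Back-substitute:
1 = 5 − 2·2
1 = −2·20352 + 8141·5
So 5·8141 ≡ 1 (mod 20352), hence d = 8141.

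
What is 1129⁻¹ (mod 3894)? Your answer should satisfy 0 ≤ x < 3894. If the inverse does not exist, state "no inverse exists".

745

gcd(3894, 1129) by repeated division:
3894 = 3·1129 + 507
1129 = 2·507 + 115
507 = 4·115 + 47
115 = 2·47 + 21
47 = 2·21 + 5
21 = 4·5 + 1
5 = 5·1 + 0
Since gcd(1129, 3894) = 1, back-substitute to write 1 as a combination:
1 = 21 − 4·5
1 = −4·47 + 9·21
1 = 9·115 − 22·47
1 = −22·507 + 97·115
1 = 97·1129 − 216·507
1 = −216·3894 + 745·1129
So 1129·745 ≡ 1 (mod 3894).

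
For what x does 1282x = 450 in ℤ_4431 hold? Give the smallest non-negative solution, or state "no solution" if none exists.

First find gcd(1282, 4431):
4431 = 3*1282 + 585
1282 = 2*585 + 112
585 = 5*112 + 25
112 = 4*25 + 12
25 = 2*12 + 1
12 = 12*1 + 0
gcd = 1, so a unique solution mod 4431 exists.
Back-substitute for the Bézout coefficients:
1 = 25 − 2·12
1 = −2·112 + 9·25
1 = 9·585 − 47·112
1 = −47·1282 + 103·585
1 = 103·4431 − 356·1282
So 1282·(-356) ≡ 1 (mod 4431), giving 1282⁻¹ ≡ 4075.
x ≡ 1282⁻¹·450 ≡ 4075·450 ≡ 3747 (mod 4431).

3747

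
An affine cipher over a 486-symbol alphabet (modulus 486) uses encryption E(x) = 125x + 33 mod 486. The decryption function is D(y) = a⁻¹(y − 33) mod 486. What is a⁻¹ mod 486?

Extended Euclidean algorithm:
486 = 3×125 + 111
125 = 1×111 + 14
111 = 7×14 + 13
14 = 1×13 + 1
13 = 13×1 + 0
Since gcd(125, 486) = 1, back-substitute to write 1 as a combination:
1 = 14 − 13
1 = −111 + 8·14
1 = 8·125 − 9·111
1 = −9·486 + 35·125
So 125·35 ≡ 1 (mod 486).

35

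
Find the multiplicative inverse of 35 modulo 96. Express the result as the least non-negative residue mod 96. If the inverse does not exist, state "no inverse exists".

Extended Euclidean algorithm:
96 = 2·35 + 26
35 = 1·26 + 9
26 = 2·9 + 8
9 = 1·8 + 1
8 = 8·1 + 0
The gcd is 1. Working backward:
1 = 9 − 8
1 = −26 + 3·9
1 = 3·35 − 4·26
1 = −4·96 + 11·35
So 35·11 ≡ 1 (mod 96).

11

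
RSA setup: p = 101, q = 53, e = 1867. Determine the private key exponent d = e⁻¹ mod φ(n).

3203

φ(n) = (p−1)(q−1) = 100·52 = 5200.
Need d with 1867·d ≡ 1 (mod 5200). Apply the extended Euclidean algorithm:
5200 = 2·1867 + 1466
1867 = 1·1466 + 401
1466 = 3·401 + 263
401 = 1·263 + 138
263 = 1·138 + 125
138 = 1·125 + 13
125 = 9·13 + 8
13 = 1·8 + 5
8 = 1·5 + 3
5 = 1·3 + 2
3 = 1·2 + 1
2 = 2·1 + 0
Back-substitute:
1 = 3 − 2
1 = −5 + 2·3
1 = 2·8 − 3·5
1 = −3·13 + 5·8
1 = 5·125 − 48·13
1 = −48·138 + 53·125
1 = 53·263 − 101·138
1 = −101·401 + 154·263
1 = 154·1466 − 563·401
1 = −563·1867 + 717·1466
1 = 717·5200 − 1997·1867
So 1867·(-1997) ≡ 1 (mod 5200), hence d ≡ -1997 ≡ 3203 (mod 5200).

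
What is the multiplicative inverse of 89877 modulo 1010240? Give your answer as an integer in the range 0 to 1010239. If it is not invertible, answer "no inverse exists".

238653

Extended Euclidean algorithm:
1010240 = 11·89877 + 21593
89877 = 4·21593 + 3505
21593 = 6·3505 + 563
3505 = 6·563 + 127
563 = 4·127 + 55
127 = 2·55 + 17
55 = 3·17 + 4
17 = 4·4 + 1
4 = 4·1 + 0
Since gcd(89877, 1010240) = 1, back-substitute to write 1 as a combination:
1 = 17 − 4·4
1 = −4·55 + 13·17
1 = 13·127 − 30·55
1 = −30·563 + 133·127
1 = 133·3505 − 828·563
1 = −828·21593 + 5101·3505
1 = 5101·89877 − 21232·21593
1 = −21232·1010240 + 238653·89877
So 89877·238653 ≡ 1 (mod 1010240).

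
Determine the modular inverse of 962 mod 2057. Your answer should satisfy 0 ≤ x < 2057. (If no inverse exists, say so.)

Extended Euclidean algorithm:
2057 = 2·962 + 133
962 = 7·133 + 31
133 = 4·31 + 9
31 = 3·9 + 4
9 = 2·4 + 1
4 = 4·1 + 0
gcd = 1, so the inverse exists. Back-substitute:
1 = 9 − 2·4
1 = −2·31 + 7·9
1 = 7·133 − 30·31
1 = −30·962 + 217·133
1 = 217·2057 − 464·962
Hence 962⁻¹ ≡ -464 ≡ 1593 (mod 2057).

1593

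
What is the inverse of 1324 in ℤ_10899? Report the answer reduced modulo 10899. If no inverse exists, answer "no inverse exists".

Run Euclid on (10899, 1324):
10899 = 8×1324 + 307
1324 = 4×307 + 96
307 = 3×96 + 19
96 = 5×19 + 1
19 = 19×1 + 0
gcd = 1, so the inverse exists. Back-substitute:
1 = 96 − 5·19
1 = −5·307 + 16·96
1 = 16·1324 − 69·307
1 = −69·10899 + 568·1324
So 1324·568 ≡ 1 (mod 10899).

568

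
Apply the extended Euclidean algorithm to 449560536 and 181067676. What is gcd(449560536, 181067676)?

Repeated division:
449560536 = 2*181067676 + 87425184
181067676 = 2*87425184 + 6217308
87425184 = 14*6217308 + 382872
6217308 = 16*382872 + 91356
382872 = 4*91356 + 17448
91356 = 5*17448 + 4116
17448 = 4*4116 + 984
4116 = 4*984 + 180
984 = 5*180 + 84
180 = 2*84 + 12
84 = 7*12 + 0
gcd(449560536, 181067676) = 12.
Express as a combination:
12 = 180 − 2·84
12 = −2·984 + 11·180
12 = 11·4116 − 46·984
12 = −46·17448 + 195·4116
12 = 195·91356 − 1021·17448
12 = −1021·382872 + 4279·91356
12 = 4279·6217308 − 69485·382872
12 = −69485·87425184 + 977069·6217308
12 = 977069·181067676 − 2023623·87425184
12 = −2023623·449560536 + 5024315·181067676
So 12 = (-2023623)·449560536 + (5024315)·181067676.

12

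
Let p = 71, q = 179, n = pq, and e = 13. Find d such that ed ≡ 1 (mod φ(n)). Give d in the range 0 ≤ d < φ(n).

φ(n) = (p−1)(q−1) = 70·178 = 12460.
Need d with 13·d ≡ 1 (mod 12460). Apply the extended Euclidean algorithm:
12460 = 958·13 + 6
13 = 2·6 + 1
6 = 6·1 + 0
Back-substitute:
1 = 13 − 2·6
1 = −2·12460 + 1917·13
So 13·1917 ≡ 1 (mod 12460), hence d = 1917.

1917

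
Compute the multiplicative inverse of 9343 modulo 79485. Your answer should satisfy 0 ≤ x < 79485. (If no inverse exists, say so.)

58327

gcd(79485, 9343) by repeated division:
79485 = 8×9343 + 4741
9343 = 1×4741 + 4602
4741 = 1×4602 + 139
4602 = 33×139 + 15
139 = 9×15 + 4
15 = 3×4 + 3
4 = 1×3 + 1
3 = 3×1 + 0
gcd = 1, so the inverse exists. Back-substitute:
1 = 4 − 3
1 = −15 + 4·4
1 = 4·139 − 37·15
1 = −37·4602 + 1225·139
1 = 1225·4741 − 1262·4602
1 = −1262·9343 + 2487·4741
1 = 2487·79485 − 21158·9343
So 9343·(-21158) ≡ 1 (mod 79485), and -21158 ≡ 58327 (mod 79485).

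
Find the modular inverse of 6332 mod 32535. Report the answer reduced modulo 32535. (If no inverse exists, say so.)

3458

Extended Euclidean algorithm:
32535 = 5×6332 + 875
6332 = 7×875 + 207
875 = 4×207 + 47
207 = 4×47 + 19
47 = 2×19 + 9
19 = 2×9 + 1
9 = 9×1 + 0
The gcd is 1. Working backward:
1 = 19 − 2·9
1 = −2·47 + 5·19
1 = 5·207 − 22·47
1 = −22·875 + 93·207
1 = 93·6332 − 673·875
1 = −673·32535 + 3458·6332
So 6332·3458 ≡ 1 (mod 32535).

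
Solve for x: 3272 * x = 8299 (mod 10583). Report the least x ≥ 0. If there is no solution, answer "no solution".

892

First find gcd(3272, 10583):
10583 = 3*3272 + 767
3272 = 4*767 + 204
767 = 3*204 + 155
204 = 1*155 + 49
155 = 3*49 + 8
49 = 6*8 + 1
8 = 8*1 + 0
gcd = 1, so a unique solution mod 10583 exists.
Back-substitute for the Bézout coefficients:
1 = 49 − 6·8
1 = −6·155 + 19·49
1 = 19·204 − 25·155
1 = −25·767 + 94·204
1 = 94·3272 − 401·767
1 = −401·10583 + 1297·3272
So 3272·(1297) ≡ 1 (mod 10583), giving 3272⁻¹ ≡ 1297.
x ≡ 3272⁻¹·8299 ≡ 1297·8299 ≡ 892 (mod 10583).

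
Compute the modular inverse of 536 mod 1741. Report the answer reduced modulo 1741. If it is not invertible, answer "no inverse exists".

1309

gcd(1741, 536) by repeated division:
1741 = 3·536 + 133
536 = 4·133 + 4
133 = 33·4 + 1
4 = 4·1 + 0
Since gcd(536, 1741) = 1, back-substitute to write 1 as a combination:
1 = 133 − 33·4
1 = −33·536 + 133·133
1 = 133·1741 − 432·536
Hence 536⁻¹ ≡ -432 ≡ 1309 (mod 1741).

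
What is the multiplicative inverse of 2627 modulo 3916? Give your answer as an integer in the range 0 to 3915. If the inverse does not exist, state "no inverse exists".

Extended Euclidean algorithm:
3916 = 1*2627 + 1289
2627 = 2*1289 + 49
1289 = 26*49 + 15
49 = 3*15 + 4
15 = 3*4 + 3
4 = 1*3 + 1
3 = 3*1 + 0
The gcd is 1. Working backward:
1 = 4 − 3
1 = −15 + 4·4
1 = 4·49 − 13·15
1 = −13·1289 + 342·49
1 = 342·2627 − 697·1289
1 = −697·3916 + 1039·2627
So 2627·1039 ≡ 1 (mod 3916).

1039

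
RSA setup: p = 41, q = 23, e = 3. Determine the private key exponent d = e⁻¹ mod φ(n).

φ(n) = (p−1)(q−1) = 40·22 = 880.
Need d with 3·d ≡ 1 (mod 880). Apply the extended Euclidean algorithm:
880 = 293*3 + 1
3 = 3*1 + 0
Back-substitute:
1 = 880 − 293·3
So 3·(-293) ≡ 1 (mod 880), hence d ≡ -293 ≡ 587 (mod 880).

587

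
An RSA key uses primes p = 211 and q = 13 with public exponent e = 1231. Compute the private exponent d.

φ(n) = (p−1)(q−1) = 210·12 = 2520.
Need d with 1231·d ≡ 1 (mod 2520). Apply the extended Euclidean algorithm:
2520 = 2×1231 + 58
1231 = 21×58 + 13
58 = 4×13 + 6
13 = 2×6 + 1
6 = 6×1 + 0
Back-substitute:
1 = 13 − 2·6
1 = −2·58 + 9·13
1 = 9·1231 − 191·58
1 = −191·2520 + 391·1231
So 1231·391 ≡ 1 (mod 2520), hence d = 391.

391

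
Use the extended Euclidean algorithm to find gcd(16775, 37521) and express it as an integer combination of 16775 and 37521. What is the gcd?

11

Apply Euclid's algorithm to 37521 and 16775:
37521 = 2*16775 + 3971
16775 = 4*3971 + 891
3971 = 4*891 + 407
891 = 2*407 + 77
407 = 5*77 + 22
77 = 3*22 + 11
22 = 2*11 + 0
gcd(16775, 37521) = 11.
Working backward:
11 = 77 − 3·22
11 = −3·407 + 16·77
11 = 16·891 − 35·407
11 = −35·3971 + 156·891
11 = 156·16775 − 659·3971
11 = −659·37521 + 1474·16775
So 11 = (-659)·37521 + (1474)·16775.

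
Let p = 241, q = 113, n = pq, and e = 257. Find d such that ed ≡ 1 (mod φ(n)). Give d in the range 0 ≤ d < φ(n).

17153

φ(n) = (p−1)(q−1) = 240·112 = 26880.
Need d with 257·d ≡ 1 (mod 26880). Apply the extended Euclidean algorithm:
26880 = 104·257 + 152
257 = 1·152 + 105
152 = 1·105 + 47
105 = 2·47 + 11
47 = 4·11 + 3
11 = 3·3 + 2
3 = 1·2 + 1
2 = 2·1 + 0
Back-substitute:
1 = 3 − 2
1 = −11 + 4·3
1 = 4·47 − 17·11
1 = −17·105 + 38·47
1 = 38·152 − 55·105
1 = −55·257 + 93·152
1 = 93·26880 − 9727·257
So 257·(-9727) ≡ 1 (mod 26880), hence d ≡ -9727 ≡ 17153 (mod 26880).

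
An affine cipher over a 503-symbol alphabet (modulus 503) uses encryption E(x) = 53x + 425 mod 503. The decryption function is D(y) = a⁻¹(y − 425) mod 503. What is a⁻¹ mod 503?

gcd(503, 53) by repeated division:
503 = 9×53 + 26
53 = 2×26 + 1
26 = 26×1 + 0
The gcd is 1. Working backward:
1 = 53 − 2·26
1 = −2·503 + 19·53
So 53·19 ≡ 1 (mod 503).

19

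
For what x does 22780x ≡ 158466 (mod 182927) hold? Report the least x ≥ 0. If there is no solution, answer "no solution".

9338

First find gcd(22780, 182927):
182927 = 8*22780 + 687
22780 = 33*687 + 109
687 = 6*109 + 33
109 = 3*33 + 10
33 = 3*10 + 3
10 = 3*3 + 1
3 = 3*1 + 0
gcd = 1, so a unique solution mod 182927 exists.
Back-substitute for the Bézout coefficients:
1 = 10 − 3·3
1 = −3·33 + 10·10
1 = 10·109 − 33·33
1 = −33·687 + 208·109
1 = 208·22780 − 6897·687
1 = −6897·182927 + 55384·22780
So 22780·(55384) ≡ 1 (mod 182927), giving 22780⁻¹ ≡ 55384.
x ≡ 22780⁻¹·158466 ≡ 55384·158466 ≡ 9338 (mod 182927).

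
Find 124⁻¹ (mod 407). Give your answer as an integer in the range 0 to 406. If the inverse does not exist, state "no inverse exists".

Run Euclid on (407, 124):
407 = 3·124 + 35
124 = 3·35 + 19
35 = 1·19 + 16
19 = 1·16 + 3
16 = 5·3 + 1
3 = 3·1 + 0
The gcd is 1. Working backward:
1 = 16 − 5·3
1 = −5·19 + 6·16
1 = 6·35 − 11·19
1 = −11·124 + 39·35
1 = 39·407 − 128·124
Thus 124·(-128) ≡ 1 (mod 407); reducing, -128 mod 407 = 279.

279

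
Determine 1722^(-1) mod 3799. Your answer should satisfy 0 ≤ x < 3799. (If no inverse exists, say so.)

3082

Extended Euclidean algorithm:
3799 = 2*1722 + 355
1722 = 4*355 + 302
355 = 1*302 + 53
302 = 5*53 + 37
53 = 1*37 + 16
37 = 2*16 + 5
16 = 3*5 + 1
5 = 5*1 + 0
The gcd is 1. Working backward:
1 = 16 − 3·5
1 = −3·37 + 7·16
1 = 7·53 − 10·37
1 = −10·302 + 57·53
1 = 57·355 − 67·302
1 = −67·1722 + 325·355
1 = 325·3799 − 717·1722
So 1722·(-717) ≡ 1 (mod 3799), and -717 ≡ 3082 (mod 3799).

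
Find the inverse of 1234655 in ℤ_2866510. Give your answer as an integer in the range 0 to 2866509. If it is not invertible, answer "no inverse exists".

no inverse exists

Compute gcd(1234655, 2866510):
2866510 = 2·1234655 + 397200
1234655 = 3·397200 + 43055
397200 = 9·43055 + 9705
43055 = 4·9705 + 4235
9705 = 2·4235 + 1235
4235 = 3·1235 + 530
1235 = 2·530 + 175
530 = 3·175 + 5
175 = 35·5 + 0
The gcd is 5, not 1, hence no inverse exists.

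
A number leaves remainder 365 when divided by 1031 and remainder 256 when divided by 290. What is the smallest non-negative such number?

Write x = 365 + 1031·k. Then 1031·k ≡ 256 − 365 ≡ 181 (mod 290).
Need 1031⁻¹ mod 290. Extended Euclid on (290, 161):
290 = 1·161 + 129
161 = 1·129 + 32
129 = 4·32 + 1
32 = 32·1 + 0
Back-substitute:
1 = 129 − 4·32
1 = −4·161 + 5·129
1 = 5·290 − 9·161
1031⁻¹ ≡ 281 (mod 290), so k ≡ 281·181 ≡ 111 (mod 290).
x = 365 + 1031·111 = 114806.

114806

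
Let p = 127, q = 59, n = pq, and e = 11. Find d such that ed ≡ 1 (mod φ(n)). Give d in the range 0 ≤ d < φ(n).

5315

φ(n) = (p−1)(q−1) = 126·58 = 7308.
Need d with 11·d ≡ 1 (mod 7308). Apply the extended Euclidean algorithm:
7308 = 664*11 + 4
11 = 2*4 + 3
4 = 1*3 + 1
3 = 3*1 + 0
Back-substitute:
1 = 4 − 3
1 = −11 + 3·4
1 = 3·7308 − 1993·11
So 11·(-1993) ≡ 1 (mod 7308), hence d ≡ -1993 ≡ 5315 (mod 7308).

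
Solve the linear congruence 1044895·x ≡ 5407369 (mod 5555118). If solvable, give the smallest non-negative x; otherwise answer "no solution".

First find gcd(1044895, 5555118):
5555118 = 5*1044895 + 330643
1044895 = 3*330643 + 52966
330643 = 6*52966 + 12847
52966 = 4*12847 + 1578
12847 = 8*1578 + 223
1578 = 7*223 + 17
223 = 13*17 + 2
17 = 8*2 + 1
2 = 2*1 + 0
gcd = 1, so a unique solution mod 5555118 exists.
Back-substitute for the Bézout coefficients:
1 = 17 − 8·2
1 = −8·223 + 105·17
1 = 105·1578 − 743·223
1 = −743·12847 + 6049·1578
1 = 6049·52966 − 24939·12847
1 = −24939·330643 + 155683·52966
1 = 155683·1044895 − 491988·330643
1 = −491988·5555118 + 2615623·1044895
So 1044895·(2615623) ≡ 1 (mod 5555118), giving 1044895⁻¹ ≡ 2615623.
x ≡ 1044895⁻¹·5407369 ≡ 2615623·5407369 ≡ 2766397 (mod 5555118).

2766397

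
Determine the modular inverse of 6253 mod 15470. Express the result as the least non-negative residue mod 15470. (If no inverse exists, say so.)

Compute gcd(6253, 15470):
15470 = 2·6253 + 2964
6253 = 2·2964 + 325
2964 = 9·325 + 39
325 = 8·39 + 13
39 = 3·13 + 0
gcd(6253, 15470) = 13 ≠ 1, so 6253 has no multiplicative inverse modulo 15470.

no inverse exists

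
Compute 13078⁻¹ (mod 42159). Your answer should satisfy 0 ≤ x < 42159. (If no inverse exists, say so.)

no inverse exists

Euclidean algorithm on 42159, 13078:
42159 = 3*13078 + 2925
13078 = 4*2925 + 1378
2925 = 2*1378 + 169
1378 = 8*169 + 26
169 = 6*26 + 13
26 = 2*13 + 0
gcd(13078, 42159) = 13 ≠ 1, so 13078 has no multiplicative inverse modulo 42159.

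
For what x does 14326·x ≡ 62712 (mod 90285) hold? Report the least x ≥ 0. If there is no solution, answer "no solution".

First find gcd(14326, 90285):
90285 = 6×14326 + 4329
14326 = 3×4329 + 1339
4329 = 3×1339 + 312
1339 = 4×312 + 91
312 = 3×91 + 39
91 = 2×39 + 13
39 = 3×13 + 0
gcd = 13 and 13 | 62712, so solutions exist. Divide through by 13: 1102x ≡ 4824 (mod 6945).
Now find 1102⁻¹ mod 6945:
6945 = 6*1102 + 333
1102 = 3*333 + 103
333 = 3*103 + 24
103 = 4*24 + 7
24 = 3*7 + 3
7 = 2*3 + 1
3 = 3*1 + 0
Back-substitute:
1 = 7 − 2·3
1 = −2·24 + 7·7
1 = 7·103 − 30·24
1 = −30·333 + 97·103
1 = 97·1102 − 321·333
1 = −321·6945 + 2023·1102
So 1102⁻¹ ≡ 2023 (mod 6945).
Then x ≡ 2023·4824 ≡ 1227 (mod 6945); the smallest non-negative solution is x = 1227.

1227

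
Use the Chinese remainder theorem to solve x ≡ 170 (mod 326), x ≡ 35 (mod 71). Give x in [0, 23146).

4082

Write x = 170 + 326·k. Then 326·k ≡ 35 − 170 ≡ 7 (mod 71).
Need 326⁻¹ mod 71. Extended Euclid on (71, 42):
71 = 1×42 + 29
42 = 1×29 + 13
29 = 2×13 + 3
13 = 4×3 + 1
3 = 3×1 + 0
Back-substitute:
1 = 13 − 4·3
1 = −4·29 + 9·13
1 = 9·42 − 13·29
1 = −13·71 + 22·42
326⁻¹ ≡ 22 (mod 71), so k ≡ 22·7 ≡ 12 (mod 71).
x = 170 + 326·12 = 4082.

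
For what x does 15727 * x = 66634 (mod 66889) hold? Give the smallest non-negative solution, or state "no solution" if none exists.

First find gcd(15727, 66889):
66889 = 4·15727 + 3981
15727 = 3·3981 + 3784
3981 = 1·3784 + 197
3784 = 19·197 + 41
197 = 4·41 + 33
41 = 1·33 + 8
33 = 4·8 + 1
8 = 8·1 + 0
gcd = 1, so a unique solution mod 66889 exists.
Back-substitute for the Bézout coefficients:
1 = 33 − 4·8
1 = −4·41 + 5·33
1 = 5·197 − 24·41
1 = −24·3784 + 461·197
1 = 461·3981 − 485·3784
1 = −485·15727 + 1916·3981
1 = 1916·66889 − 8149·15727
So 15727·(-8149) ≡ 1 (mod 66889), giving 15727⁻¹ ≡ 58740.
x ≡ 15727⁻¹·66634 ≡ 58740·66634 ≡ 4436 (mod 66889).

4436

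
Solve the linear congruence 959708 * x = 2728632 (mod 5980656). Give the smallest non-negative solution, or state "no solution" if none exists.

First find gcd(959708, 5980656):
5980656 = 6*959708 + 222408
959708 = 4*222408 + 70076
222408 = 3*70076 + 12180
70076 = 5*12180 + 9176
12180 = 1*9176 + 3004
9176 = 3*3004 + 164
3004 = 18*164 + 52
164 = 3*52 + 8
52 = 6*8 + 4
8 = 2*4 + 0
gcd = 4 and 4 | 2728632, so solutions exist. Divide through by 4: 239927x ≡ 682158 (mod 1495164).
Now find 239927⁻¹ mod 1495164:
1495164 = 6×239927 + 55602
239927 = 4×55602 + 17519
55602 = 3×17519 + 3045
17519 = 5×3045 + 2294
3045 = 1×2294 + 751
2294 = 3×751 + 41
751 = 18×41 + 13
41 = 3×13 + 2
13 = 6×2 + 1
2 = 2×1 + 0
Back-substitute:
1 = 13 − 6·2
1 = −6·41 + 19·13
1 = 19·751 − 348·41
1 = −348·2294 + 1063·751
1 = 1063·3045 − 1411·2294
1 = −1411·17519 + 8118·3045
1 = 8118·55602 − 25765·17519
1 = −25765·239927 + 111178·55602
1 = 111178·1495164 − 692833·239927
So 239927·(-692833) ≡ 1 (mod 1495164), i.e. 239927⁻¹ ≡ 802331.
Then x ≡ 802331·682158 ≡ 1261950 (mod 1495164); the smallest non-negative solution is x = 1261950.

1261950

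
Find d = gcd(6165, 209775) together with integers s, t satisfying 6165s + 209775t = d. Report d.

Apply Euclid's algorithm to 209775 and 6165:
209775 = 34×6165 + 165
6165 = 37×165 + 60
165 = 2×60 + 45
60 = 1×45 + 15
45 = 3×15 + 0
gcd(6165, 209775) = 15.
Back-substituting:
15 = 60 − 45
15 = −165 + 3·60
15 = 3·6165 − 112·165
15 = −112·209775 + 3811·6165
So 15 = (-112)·209775 + (3811)·6165.

15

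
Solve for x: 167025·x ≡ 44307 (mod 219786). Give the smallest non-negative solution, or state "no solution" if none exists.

46205

First find gcd(167025, 219786):
219786 = 1·167025 + 52761
167025 = 3·52761 + 8742
52761 = 6·8742 + 309
8742 = 28·309 + 90
309 = 3·90 + 39
90 = 2·39 + 12
39 = 3·12 + 3
12 = 4·3 + 0
gcd = 3 and 3 | 44307, so solutions exist. Divide through by 3: 55675x ≡ 14769 (mod 73262).
Now find 55675⁻¹ mod 73262:
73262 = 1*55675 + 17587
55675 = 3*17587 + 2914
17587 = 6*2914 + 103
2914 = 28*103 + 30
103 = 3*30 + 13
30 = 2*13 + 4
13 = 3*4 + 1
4 = 4*1 + 0
Back-substitute:
1 = 13 − 3·4
1 = −3·30 + 7·13
1 = 7·103 − 24·30
1 = −24·2914 + 679·103
1 = 679·17587 − 4098·2914
1 = −4098·55675 + 12973·17587
1 = 12973·73262 − 17071·55675
So 55675·(-17071) ≡ 1 (mod 73262), i.e. 55675⁻¹ ≡ 56191.
Then x ≡ 56191·14769 ≡ 46205 (mod 73262); the smallest non-negative solution is x = 46205.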